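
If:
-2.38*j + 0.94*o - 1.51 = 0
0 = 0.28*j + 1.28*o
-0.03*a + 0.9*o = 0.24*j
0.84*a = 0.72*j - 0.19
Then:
No Solution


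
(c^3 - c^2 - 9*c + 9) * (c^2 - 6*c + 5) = c^5 - 7*c^4 + 2*c^3 + 58*c^2 - 99*c + 45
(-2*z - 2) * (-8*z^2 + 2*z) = 16*z^3 + 12*z^2 - 4*z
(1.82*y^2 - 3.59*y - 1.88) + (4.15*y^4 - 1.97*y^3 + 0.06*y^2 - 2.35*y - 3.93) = 4.15*y^4 - 1.97*y^3 + 1.88*y^2 - 5.94*y - 5.81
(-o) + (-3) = -o - 3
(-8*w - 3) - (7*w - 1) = -15*w - 2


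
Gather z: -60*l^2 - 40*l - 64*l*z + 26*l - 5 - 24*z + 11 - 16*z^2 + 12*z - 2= -60*l^2 - 14*l - 16*z^2 + z*(-64*l - 12) + 4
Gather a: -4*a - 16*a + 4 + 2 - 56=-20*a - 50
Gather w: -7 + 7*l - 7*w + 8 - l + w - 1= 6*l - 6*w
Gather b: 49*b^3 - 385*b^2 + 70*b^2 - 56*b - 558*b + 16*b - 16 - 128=49*b^3 - 315*b^2 - 598*b - 144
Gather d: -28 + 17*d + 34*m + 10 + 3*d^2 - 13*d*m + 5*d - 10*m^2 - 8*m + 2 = 3*d^2 + d*(22 - 13*m) - 10*m^2 + 26*m - 16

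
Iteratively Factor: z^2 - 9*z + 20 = (z - 5)*(z - 4)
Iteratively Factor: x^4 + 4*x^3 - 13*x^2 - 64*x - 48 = (x + 3)*(x^3 + x^2 - 16*x - 16) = (x + 1)*(x + 3)*(x^2 - 16) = (x + 1)*(x + 3)*(x + 4)*(x - 4)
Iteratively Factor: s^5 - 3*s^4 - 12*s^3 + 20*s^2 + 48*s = (s - 4)*(s^4 + s^3 - 8*s^2 - 12*s) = (s - 4)*(s + 2)*(s^3 - s^2 - 6*s) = s*(s - 4)*(s + 2)*(s^2 - s - 6) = s*(s - 4)*(s + 2)^2*(s - 3)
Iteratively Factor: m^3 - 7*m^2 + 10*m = (m)*(m^2 - 7*m + 10) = m*(m - 2)*(m - 5)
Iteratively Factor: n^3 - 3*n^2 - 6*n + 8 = (n - 1)*(n^2 - 2*n - 8) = (n - 4)*(n - 1)*(n + 2)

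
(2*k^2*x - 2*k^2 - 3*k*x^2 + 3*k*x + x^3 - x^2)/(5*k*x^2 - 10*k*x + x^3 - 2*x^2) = (2*k^2*x - 2*k^2 - 3*k*x^2 + 3*k*x + x^3 - x^2)/(x*(5*k*x - 10*k + x^2 - 2*x))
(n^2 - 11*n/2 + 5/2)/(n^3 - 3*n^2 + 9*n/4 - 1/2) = 2*(n - 5)/(2*n^2 - 5*n + 2)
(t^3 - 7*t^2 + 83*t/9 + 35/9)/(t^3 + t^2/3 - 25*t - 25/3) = (t - 7/3)/(t + 5)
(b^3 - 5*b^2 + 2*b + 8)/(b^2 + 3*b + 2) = (b^2 - 6*b + 8)/(b + 2)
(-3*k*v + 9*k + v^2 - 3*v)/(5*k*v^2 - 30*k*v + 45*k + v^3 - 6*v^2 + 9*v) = (-3*k + v)/(5*k*v - 15*k + v^2 - 3*v)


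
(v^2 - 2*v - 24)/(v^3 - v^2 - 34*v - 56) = (v - 6)/(v^2 - 5*v - 14)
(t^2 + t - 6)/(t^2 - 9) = (t - 2)/(t - 3)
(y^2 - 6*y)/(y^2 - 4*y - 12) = y/(y + 2)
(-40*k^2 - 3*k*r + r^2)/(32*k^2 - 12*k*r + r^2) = (5*k + r)/(-4*k + r)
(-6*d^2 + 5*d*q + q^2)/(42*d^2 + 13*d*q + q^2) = (-d + q)/(7*d + q)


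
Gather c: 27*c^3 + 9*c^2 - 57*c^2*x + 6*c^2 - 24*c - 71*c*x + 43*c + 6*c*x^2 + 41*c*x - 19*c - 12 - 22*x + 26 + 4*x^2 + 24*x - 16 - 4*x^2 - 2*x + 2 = 27*c^3 + c^2*(15 - 57*x) + c*(6*x^2 - 30*x)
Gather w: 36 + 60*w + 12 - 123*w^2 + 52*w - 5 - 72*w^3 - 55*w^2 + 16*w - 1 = -72*w^3 - 178*w^2 + 128*w + 42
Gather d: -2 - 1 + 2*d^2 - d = 2*d^2 - d - 3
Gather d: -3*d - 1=-3*d - 1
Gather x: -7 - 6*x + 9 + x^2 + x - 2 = x^2 - 5*x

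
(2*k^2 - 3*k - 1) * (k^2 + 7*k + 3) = 2*k^4 + 11*k^3 - 16*k^2 - 16*k - 3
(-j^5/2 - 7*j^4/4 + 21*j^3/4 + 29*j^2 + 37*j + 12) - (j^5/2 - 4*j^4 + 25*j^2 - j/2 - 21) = -j^5 + 9*j^4/4 + 21*j^3/4 + 4*j^2 + 75*j/2 + 33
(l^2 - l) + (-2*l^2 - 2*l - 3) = -l^2 - 3*l - 3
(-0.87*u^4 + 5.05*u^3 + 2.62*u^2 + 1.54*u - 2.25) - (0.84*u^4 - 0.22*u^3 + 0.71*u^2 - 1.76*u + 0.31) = -1.71*u^4 + 5.27*u^3 + 1.91*u^2 + 3.3*u - 2.56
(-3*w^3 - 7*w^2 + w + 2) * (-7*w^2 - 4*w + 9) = 21*w^5 + 61*w^4 - 6*w^3 - 81*w^2 + w + 18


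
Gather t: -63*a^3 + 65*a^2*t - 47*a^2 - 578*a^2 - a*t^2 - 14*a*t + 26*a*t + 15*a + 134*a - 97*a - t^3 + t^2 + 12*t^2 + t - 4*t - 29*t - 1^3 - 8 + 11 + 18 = -63*a^3 - 625*a^2 + 52*a - t^3 + t^2*(13 - a) + t*(65*a^2 + 12*a - 32) + 20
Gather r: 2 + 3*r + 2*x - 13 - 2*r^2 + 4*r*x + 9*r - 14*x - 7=-2*r^2 + r*(4*x + 12) - 12*x - 18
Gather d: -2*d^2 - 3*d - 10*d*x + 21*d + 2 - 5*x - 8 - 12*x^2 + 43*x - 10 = -2*d^2 + d*(18 - 10*x) - 12*x^2 + 38*x - 16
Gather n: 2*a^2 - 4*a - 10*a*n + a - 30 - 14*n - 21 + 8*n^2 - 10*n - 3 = 2*a^2 - 3*a + 8*n^2 + n*(-10*a - 24) - 54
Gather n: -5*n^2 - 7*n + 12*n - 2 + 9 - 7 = -5*n^2 + 5*n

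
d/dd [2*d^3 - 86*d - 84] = 6*d^2 - 86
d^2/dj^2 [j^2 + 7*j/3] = 2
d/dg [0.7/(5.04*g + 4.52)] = -3.528/(5.04*g + 4.52)^2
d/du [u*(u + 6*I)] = 2*u + 6*I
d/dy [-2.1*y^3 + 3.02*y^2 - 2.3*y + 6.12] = -6.3*y^2 + 6.04*y - 2.3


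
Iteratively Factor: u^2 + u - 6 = (u + 3)*(u - 2)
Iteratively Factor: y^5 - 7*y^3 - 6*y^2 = (y)*(y^4 - 7*y^2 - 6*y) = y^2*(y^3 - 7*y - 6) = y^2*(y + 1)*(y^2 - y - 6) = y^2*(y - 3)*(y + 1)*(y + 2)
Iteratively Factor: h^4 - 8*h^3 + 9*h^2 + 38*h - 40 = (h - 5)*(h^3 - 3*h^2 - 6*h + 8) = (h - 5)*(h - 1)*(h^2 - 2*h - 8) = (h - 5)*(h - 4)*(h - 1)*(h + 2)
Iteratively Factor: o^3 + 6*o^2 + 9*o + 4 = (o + 4)*(o^2 + 2*o + 1) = (o + 1)*(o + 4)*(o + 1)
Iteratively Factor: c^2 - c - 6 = (c + 2)*(c - 3)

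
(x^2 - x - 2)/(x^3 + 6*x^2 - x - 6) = (x - 2)/(x^2 + 5*x - 6)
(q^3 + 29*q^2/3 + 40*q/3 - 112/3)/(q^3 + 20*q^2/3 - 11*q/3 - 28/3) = (q + 4)/(q + 1)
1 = 1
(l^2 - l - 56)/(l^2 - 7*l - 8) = (l + 7)/(l + 1)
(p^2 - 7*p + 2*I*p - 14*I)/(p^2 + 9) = (p^2 + p*(-7 + 2*I) - 14*I)/(p^2 + 9)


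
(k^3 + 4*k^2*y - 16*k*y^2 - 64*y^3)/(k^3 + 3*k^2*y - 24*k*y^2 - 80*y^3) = (-k + 4*y)/(-k + 5*y)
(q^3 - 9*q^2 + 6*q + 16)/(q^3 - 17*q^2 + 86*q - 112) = (q + 1)/(q - 7)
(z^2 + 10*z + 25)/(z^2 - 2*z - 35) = (z + 5)/(z - 7)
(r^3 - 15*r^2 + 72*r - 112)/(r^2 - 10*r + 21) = (r^2 - 8*r + 16)/(r - 3)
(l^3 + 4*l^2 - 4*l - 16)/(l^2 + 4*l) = l - 4/l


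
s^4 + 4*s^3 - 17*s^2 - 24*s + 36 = (s - 3)*(s - 1)*(s + 2)*(s + 6)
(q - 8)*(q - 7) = q^2 - 15*q + 56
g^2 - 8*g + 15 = (g - 5)*(g - 3)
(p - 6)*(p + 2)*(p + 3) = p^3 - p^2 - 24*p - 36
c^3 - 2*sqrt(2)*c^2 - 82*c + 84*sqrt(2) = (c - 7*sqrt(2))*(c - sqrt(2))*(c + 6*sqrt(2))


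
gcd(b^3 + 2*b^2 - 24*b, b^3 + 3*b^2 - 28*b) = b^2 - 4*b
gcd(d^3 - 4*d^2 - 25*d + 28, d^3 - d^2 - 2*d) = 1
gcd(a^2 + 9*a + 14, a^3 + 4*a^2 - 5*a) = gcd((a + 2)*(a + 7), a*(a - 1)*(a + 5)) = 1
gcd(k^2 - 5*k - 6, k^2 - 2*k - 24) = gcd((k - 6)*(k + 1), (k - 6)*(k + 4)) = k - 6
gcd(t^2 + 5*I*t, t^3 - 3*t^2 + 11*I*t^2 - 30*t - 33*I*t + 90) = t + 5*I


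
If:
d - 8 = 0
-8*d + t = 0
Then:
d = 8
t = 64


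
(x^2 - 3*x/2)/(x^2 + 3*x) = (x - 3/2)/(x + 3)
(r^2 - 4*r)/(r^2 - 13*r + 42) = r*(r - 4)/(r^2 - 13*r + 42)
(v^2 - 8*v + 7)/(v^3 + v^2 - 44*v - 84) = (v - 1)/(v^2 + 8*v + 12)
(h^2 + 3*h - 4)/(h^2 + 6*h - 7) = (h + 4)/(h + 7)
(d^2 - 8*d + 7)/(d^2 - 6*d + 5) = (d - 7)/(d - 5)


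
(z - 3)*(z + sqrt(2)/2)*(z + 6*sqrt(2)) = z^3 - 3*z^2 + 13*sqrt(2)*z^2/2 - 39*sqrt(2)*z/2 + 6*z - 18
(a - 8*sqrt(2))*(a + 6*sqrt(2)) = a^2 - 2*sqrt(2)*a - 96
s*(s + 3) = s^2 + 3*s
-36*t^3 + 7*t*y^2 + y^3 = (-2*t + y)*(3*t + y)*(6*t + y)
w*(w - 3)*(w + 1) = w^3 - 2*w^2 - 3*w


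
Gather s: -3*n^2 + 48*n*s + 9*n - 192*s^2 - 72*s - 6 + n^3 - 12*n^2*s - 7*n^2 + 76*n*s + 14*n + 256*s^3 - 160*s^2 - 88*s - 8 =n^3 - 10*n^2 + 23*n + 256*s^3 - 352*s^2 + s*(-12*n^2 + 124*n - 160) - 14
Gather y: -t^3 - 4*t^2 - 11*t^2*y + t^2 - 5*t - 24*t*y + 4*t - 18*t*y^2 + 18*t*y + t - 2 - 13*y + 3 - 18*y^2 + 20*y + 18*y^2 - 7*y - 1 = -t^3 - 3*t^2 - 18*t*y^2 + y*(-11*t^2 - 6*t)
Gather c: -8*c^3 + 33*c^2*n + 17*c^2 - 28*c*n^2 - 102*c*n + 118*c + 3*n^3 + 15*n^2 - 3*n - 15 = -8*c^3 + c^2*(33*n + 17) + c*(-28*n^2 - 102*n + 118) + 3*n^3 + 15*n^2 - 3*n - 15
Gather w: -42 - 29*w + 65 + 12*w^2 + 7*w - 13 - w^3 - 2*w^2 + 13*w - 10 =-w^3 + 10*w^2 - 9*w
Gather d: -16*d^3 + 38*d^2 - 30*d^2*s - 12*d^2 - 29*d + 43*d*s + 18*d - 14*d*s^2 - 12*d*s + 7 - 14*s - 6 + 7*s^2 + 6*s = -16*d^3 + d^2*(26 - 30*s) + d*(-14*s^2 + 31*s - 11) + 7*s^2 - 8*s + 1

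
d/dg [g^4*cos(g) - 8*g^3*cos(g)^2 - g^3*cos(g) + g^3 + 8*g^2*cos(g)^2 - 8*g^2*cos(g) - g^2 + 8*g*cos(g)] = -g^4*sin(g) + g^3*sin(g) + 8*g^3*sin(2*g) + 4*g^3*cos(g) + 8*g^2*sin(g) - 8*g^2*sin(2*g) - 24*g^2*cos(g)^2 - 3*g^2*cos(g) + 3*g^2 - 8*g*sin(g) + 16*g*cos(g)^2 - 16*g*cos(g) - 2*g + 8*cos(g)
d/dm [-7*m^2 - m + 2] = -14*m - 1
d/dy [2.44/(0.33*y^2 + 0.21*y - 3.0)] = (-1.6104*y - 0.5124)/(0.33*y^2 + 0.21*y - 3.0)^2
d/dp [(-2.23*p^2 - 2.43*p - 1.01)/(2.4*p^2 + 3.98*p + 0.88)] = (-3.0434*p^2 + 0.923200000000001*p + 1.8814)/(5.76*p^4 + 19.104*p^3 + 20.0644*p^2 + 7.0048*p + 0.7744)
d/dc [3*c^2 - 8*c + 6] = 6*c - 8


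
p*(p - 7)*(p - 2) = p^3 - 9*p^2 + 14*p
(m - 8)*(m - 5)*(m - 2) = m^3 - 15*m^2 + 66*m - 80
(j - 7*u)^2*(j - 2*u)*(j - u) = j^4 - 17*j^3*u + 93*j^2*u^2 - 175*j*u^3 + 98*u^4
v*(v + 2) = v^2 + 2*v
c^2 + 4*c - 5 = (c - 1)*(c + 5)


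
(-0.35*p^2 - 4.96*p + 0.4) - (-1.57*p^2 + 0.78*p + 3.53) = 1.22*p^2 - 5.74*p - 3.13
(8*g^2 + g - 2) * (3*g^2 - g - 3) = 24*g^4 - 5*g^3 - 31*g^2 - g + 6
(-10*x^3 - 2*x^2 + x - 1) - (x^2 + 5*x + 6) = -10*x^3 - 3*x^2 - 4*x - 7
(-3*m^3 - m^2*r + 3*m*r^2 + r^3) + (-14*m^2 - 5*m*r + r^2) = -3*m^3 - m^2*r - 14*m^2 + 3*m*r^2 - 5*m*r + r^3 + r^2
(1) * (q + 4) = q + 4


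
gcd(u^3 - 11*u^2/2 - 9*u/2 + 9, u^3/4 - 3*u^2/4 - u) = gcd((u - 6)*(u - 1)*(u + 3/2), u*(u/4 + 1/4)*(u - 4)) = 1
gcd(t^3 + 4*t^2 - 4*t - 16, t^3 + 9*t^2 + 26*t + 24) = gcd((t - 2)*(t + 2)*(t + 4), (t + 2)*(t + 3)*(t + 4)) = t^2 + 6*t + 8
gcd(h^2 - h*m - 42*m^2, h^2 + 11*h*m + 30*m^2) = h + 6*m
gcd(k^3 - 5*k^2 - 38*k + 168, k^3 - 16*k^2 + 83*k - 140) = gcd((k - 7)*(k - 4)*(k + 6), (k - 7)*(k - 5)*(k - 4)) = k^2 - 11*k + 28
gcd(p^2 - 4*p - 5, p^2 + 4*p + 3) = p + 1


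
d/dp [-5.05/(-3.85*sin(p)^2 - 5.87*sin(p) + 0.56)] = -(38.885*sin(p) + 29.6435)*cos(p)/(3.85*sin(p)^2 + 5.87*sin(p) - 0.56)^2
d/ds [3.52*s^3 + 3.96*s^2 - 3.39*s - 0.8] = 10.56*s^2 + 7.92*s - 3.39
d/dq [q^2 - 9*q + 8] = 2*q - 9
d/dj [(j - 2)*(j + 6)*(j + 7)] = 3*j^2 + 22*j + 16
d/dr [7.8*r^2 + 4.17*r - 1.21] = 15.6*r + 4.17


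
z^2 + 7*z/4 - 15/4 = (z - 5/4)*(z + 3)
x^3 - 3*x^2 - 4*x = x*(x - 4)*(x + 1)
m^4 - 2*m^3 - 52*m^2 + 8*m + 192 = (m - 8)*(m - 2)*(m + 2)*(m + 6)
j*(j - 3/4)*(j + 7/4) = j^3 + j^2 - 21*j/16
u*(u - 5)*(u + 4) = u^3 - u^2 - 20*u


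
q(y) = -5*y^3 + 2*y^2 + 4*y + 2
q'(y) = -15*y^2 + 4*y + 4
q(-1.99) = 41.36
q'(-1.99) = -63.36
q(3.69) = -207.22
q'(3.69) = -185.48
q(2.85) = -86.10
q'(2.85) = -106.44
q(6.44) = -1224.74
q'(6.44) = -592.34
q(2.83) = -83.99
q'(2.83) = -104.81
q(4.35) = -354.32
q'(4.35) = -262.44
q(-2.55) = 87.71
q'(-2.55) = -103.74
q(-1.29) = 10.90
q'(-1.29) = -26.12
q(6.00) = -982.00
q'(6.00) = -512.00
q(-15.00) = 17267.00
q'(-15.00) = -3431.00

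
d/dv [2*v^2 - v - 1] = 4*v - 1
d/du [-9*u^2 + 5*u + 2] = 5 - 18*u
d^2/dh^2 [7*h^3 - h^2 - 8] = 42*h - 2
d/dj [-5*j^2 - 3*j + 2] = -10*j - 3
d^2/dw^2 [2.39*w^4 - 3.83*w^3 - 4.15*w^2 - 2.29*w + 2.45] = 28.68*w^2 - 22.98*w - 8.3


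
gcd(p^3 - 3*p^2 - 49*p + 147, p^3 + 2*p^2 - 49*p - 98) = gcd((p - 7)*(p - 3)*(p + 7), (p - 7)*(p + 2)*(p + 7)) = p^2 - 49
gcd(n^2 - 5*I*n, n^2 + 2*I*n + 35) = n - 5*I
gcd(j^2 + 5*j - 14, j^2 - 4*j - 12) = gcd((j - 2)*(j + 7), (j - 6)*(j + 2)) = 1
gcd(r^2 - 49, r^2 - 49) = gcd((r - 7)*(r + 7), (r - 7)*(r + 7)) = r^2 - 49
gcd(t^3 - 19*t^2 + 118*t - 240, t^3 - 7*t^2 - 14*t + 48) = t - 8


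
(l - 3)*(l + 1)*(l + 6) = l^3 + 4*l^2 - 15*l - 18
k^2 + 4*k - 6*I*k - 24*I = (k + 4)*(k - 6*I)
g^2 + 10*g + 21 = (g + 3)*(g + 7)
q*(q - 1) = q^2 - q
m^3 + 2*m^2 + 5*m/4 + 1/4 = (m + 1/2)^2*(m + 1)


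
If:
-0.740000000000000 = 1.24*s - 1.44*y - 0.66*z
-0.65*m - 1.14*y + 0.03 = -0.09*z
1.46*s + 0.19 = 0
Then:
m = 0.942307692307692*z - 0.658587987355111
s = -0.13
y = 0.401826484018265 - 0.458333333333333*z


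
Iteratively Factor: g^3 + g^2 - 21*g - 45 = (g - 5)*(g^2 + 6*g + 9) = (g - 5)*(g + 3)*(g + 3)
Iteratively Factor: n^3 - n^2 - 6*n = (n - 3)*(n^2 + 2*n) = n*(n - 3)*(n + 2)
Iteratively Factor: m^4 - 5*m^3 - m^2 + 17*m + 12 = (m - 4)*(m^3 - m^2 - 5*m - 3) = (m - 4)*(m + 1)*(m^2 - 2*m - 3) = (m - 4)*(m - 3)*(m + 1)*(m + 1)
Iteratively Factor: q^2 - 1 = (q - 1)*(q + 1)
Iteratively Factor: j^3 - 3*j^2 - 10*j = (j + 2)*(j^2 - 5*j) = j*(j + 2)*(j - 5)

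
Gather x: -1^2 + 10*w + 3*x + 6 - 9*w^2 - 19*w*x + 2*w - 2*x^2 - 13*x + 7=-9*w^2 + 12*w - 2*x^2 + x*(-19*w - 10) + 12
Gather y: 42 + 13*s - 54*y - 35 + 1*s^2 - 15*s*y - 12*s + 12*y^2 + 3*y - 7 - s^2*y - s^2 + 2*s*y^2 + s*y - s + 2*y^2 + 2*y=y^2*(2*s + 14) + y*(-s^2 - 14*s - 49)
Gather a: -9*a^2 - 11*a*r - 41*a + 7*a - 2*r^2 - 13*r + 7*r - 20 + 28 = -9*a^2 + a*(-11*r - 34) - 2*r^2 - 6*r + 8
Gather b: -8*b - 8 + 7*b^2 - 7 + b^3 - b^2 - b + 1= b^3 + 6*b^2 - 9*b - 14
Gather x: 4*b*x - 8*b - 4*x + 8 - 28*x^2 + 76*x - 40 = -8*b - 28*x^2 + x*(4*b + 72) - 32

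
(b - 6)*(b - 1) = b^2 - 7*b + 6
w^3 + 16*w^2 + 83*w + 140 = (w + 4)*(w + 5)*(w + 7)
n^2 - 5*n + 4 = (n - 4)*(n - 1)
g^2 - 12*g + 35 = (g - 7)*(g - 5)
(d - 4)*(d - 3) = d^2 - 7*d + 12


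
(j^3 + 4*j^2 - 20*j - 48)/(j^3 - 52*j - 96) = (j - 4)/(j - 8)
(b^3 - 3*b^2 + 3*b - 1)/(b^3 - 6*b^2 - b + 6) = (b^2 - 2*b + 1)/(b^2 - 5*b - 6)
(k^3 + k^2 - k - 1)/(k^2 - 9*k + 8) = (k^2 + 2*k + 1)/(k - 8)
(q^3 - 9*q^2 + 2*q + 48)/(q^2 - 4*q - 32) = (q^2 - q - 6)/(q + 4)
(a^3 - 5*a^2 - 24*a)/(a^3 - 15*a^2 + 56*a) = (a + 3)/(a - 7)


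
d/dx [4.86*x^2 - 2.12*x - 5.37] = 9.72*x - 2.12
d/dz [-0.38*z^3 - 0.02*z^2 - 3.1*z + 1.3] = -1.14*z^2 - 0.04*z - 3.1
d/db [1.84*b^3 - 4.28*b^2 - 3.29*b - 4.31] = 5.52*b^2 - 8.56*b - 3.29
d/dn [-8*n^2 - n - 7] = -16*n - 1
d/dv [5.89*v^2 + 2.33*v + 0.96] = 11.78*v + 2.33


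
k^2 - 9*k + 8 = (k - 8)*(k - 1)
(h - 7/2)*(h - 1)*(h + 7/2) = h^3 - h^2 - 49*h/4 + 49/4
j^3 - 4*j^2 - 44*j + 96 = (j - 8)*(j - 2)*(j + 6)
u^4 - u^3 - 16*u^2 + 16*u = u*(u - 4)*(u - 1)*(u + 4)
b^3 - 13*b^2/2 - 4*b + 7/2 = (b - 7)*(b - 1/2)*(b + 1)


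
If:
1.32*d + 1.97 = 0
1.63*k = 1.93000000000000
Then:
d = -1.49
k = 1.18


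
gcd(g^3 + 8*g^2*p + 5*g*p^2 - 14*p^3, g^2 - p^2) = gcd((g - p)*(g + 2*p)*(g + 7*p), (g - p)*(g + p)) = -g + p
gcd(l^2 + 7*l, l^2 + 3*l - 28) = l + 7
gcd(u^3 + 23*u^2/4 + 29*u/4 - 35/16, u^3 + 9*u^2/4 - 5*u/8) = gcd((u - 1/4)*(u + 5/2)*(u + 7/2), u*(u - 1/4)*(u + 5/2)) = u^2 + 9*u/4 - 5/8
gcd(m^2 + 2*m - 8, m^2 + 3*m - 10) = m - 2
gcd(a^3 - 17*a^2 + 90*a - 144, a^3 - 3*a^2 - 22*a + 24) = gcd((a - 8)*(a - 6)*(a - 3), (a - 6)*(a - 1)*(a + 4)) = a - 6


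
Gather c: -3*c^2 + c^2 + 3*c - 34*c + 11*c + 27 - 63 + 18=-2*c^2 - 20*c - 18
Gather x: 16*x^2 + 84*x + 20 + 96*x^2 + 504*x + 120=112*x^2 + 588*x + 140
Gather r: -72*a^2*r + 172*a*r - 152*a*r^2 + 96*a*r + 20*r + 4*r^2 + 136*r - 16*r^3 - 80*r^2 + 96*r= -16*r^3 + r^2*(-152*a - 76) + r*(-72*a^2 + 268*a + 252)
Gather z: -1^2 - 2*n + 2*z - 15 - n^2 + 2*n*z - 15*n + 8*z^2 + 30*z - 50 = -n^2 - 17*n + 8*z^2 + z*(2*n + 32) - 66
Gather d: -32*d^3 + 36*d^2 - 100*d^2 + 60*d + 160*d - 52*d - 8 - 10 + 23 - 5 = -32*d^3 - 64*d^2 + 168*d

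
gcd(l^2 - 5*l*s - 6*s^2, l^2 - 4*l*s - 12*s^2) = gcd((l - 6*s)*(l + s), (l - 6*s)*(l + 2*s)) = -l + 6*s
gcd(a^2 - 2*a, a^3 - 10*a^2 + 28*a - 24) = a - 2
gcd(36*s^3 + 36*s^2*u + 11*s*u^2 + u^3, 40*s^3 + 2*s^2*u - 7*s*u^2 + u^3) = 2*s + u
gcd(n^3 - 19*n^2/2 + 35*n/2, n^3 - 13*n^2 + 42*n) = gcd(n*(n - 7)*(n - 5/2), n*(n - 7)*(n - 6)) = n^2 - 7*n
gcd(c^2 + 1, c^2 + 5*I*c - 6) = 1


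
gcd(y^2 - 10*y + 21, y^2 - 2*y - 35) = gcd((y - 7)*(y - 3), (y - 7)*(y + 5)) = y - 7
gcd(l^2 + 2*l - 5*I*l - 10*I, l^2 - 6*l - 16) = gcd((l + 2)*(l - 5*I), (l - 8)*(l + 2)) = l + 2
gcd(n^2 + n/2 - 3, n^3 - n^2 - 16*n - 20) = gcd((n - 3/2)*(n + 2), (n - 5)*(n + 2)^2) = n + 2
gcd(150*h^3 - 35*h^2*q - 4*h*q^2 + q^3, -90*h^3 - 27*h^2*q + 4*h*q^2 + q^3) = -30*h^2 + h*q + q^2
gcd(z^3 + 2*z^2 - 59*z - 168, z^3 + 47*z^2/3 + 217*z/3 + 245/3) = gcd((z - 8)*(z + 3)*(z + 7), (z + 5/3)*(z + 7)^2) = z + 7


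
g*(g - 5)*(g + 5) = g^3 - 25*g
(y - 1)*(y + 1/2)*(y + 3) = y^3 + 5*y^2/2 - 2*y - 3/2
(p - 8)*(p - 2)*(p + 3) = p^3 - 7*p^2 - 14*p + 48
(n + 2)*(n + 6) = n^2 + 8*n + 12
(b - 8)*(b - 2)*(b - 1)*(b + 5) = b^4 - 6*b^3 - 29*b^2 + 114*b - 80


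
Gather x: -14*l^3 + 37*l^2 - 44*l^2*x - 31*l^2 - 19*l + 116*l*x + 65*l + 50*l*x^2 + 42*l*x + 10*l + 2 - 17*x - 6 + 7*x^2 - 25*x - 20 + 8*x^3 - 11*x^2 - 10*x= -14*l^3 + 6*l^2 + 56*l + 8*x^3 + x^2*(50*l - 4) + x*(-44*l^2 + 158*l - 52) - 24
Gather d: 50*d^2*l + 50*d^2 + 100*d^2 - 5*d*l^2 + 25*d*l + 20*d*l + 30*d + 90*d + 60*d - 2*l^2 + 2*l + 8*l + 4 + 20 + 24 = d^2*(50*l + 150) + d*(-5*l^2 + 45*l + 180) - 2*l^2 + 10*l + 48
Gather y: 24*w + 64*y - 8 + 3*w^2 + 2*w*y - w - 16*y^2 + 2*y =3*w^2 + 23*w - 16*y^2 + y*(2*w + 66) - 8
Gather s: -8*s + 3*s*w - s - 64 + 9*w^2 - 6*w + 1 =s*(3*w - 9) + 9*w^2 - 6*w - 63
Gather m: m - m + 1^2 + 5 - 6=0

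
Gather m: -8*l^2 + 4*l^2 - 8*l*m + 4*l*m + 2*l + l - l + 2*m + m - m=-4*l^2 + 2*l + m*(2 - 4*l)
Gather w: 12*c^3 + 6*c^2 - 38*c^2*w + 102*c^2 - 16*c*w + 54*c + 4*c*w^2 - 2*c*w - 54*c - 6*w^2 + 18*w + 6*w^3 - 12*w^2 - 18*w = 12*c^3 + 108*c^2 + 6*w^3 + w^2*(4*c - 18) + w*(-38*c^2 - 18*c)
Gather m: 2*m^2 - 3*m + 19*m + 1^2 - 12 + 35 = 2*m^2 + 16*m + 24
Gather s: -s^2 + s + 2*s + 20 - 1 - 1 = -s^2 + 3*s + 18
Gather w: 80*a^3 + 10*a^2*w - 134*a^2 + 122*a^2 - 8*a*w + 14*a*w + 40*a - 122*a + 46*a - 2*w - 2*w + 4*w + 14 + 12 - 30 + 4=80*a^3 - 12*a^2 - 36*a + w*(10*a^2 + 6*a)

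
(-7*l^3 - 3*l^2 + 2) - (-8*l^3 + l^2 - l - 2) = l^3 - 4*l^2 + l + 4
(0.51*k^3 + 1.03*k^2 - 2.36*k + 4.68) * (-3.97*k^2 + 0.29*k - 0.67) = -2.0247*k^5 - 3.9412*k^4 + 9.3262*k^3 - 19.9541*k^2 + 2.9384*k - 3.1356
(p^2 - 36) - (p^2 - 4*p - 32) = 4*p - 4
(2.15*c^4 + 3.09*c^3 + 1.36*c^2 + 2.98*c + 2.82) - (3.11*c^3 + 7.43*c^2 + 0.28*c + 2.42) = 2.15*c^4 - 0.02*c^3 - 6.07*c^2 + 2.7*c + 0.4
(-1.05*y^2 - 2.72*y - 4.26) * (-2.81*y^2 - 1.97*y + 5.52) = 2.9505*y^4 + 9.7117*y^3 + 11.533*y^2 - 6.6222*y - 23.5152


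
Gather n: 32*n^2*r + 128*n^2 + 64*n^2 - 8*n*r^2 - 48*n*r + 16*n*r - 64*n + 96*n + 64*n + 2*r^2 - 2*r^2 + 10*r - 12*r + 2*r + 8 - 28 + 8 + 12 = n^2*(32*r + 192) + n*(-8*r^2 - 32*r + 96)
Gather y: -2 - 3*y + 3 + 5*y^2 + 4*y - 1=5*y^2 + y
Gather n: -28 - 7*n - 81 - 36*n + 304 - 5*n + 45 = 240 - 48*n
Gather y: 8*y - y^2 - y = -y^2 + 7*y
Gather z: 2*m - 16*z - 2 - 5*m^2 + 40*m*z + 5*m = -5*m^2 + 7*m + z*(40*m - 16) - 2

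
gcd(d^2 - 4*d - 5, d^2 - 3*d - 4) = d + 1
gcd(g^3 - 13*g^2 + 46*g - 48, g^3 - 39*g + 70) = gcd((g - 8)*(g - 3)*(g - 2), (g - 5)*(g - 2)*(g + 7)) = g - 2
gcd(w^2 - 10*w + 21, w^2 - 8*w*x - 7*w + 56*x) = w - 7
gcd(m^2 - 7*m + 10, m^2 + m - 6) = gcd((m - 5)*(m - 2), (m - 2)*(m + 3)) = m - 2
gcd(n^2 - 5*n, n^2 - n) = n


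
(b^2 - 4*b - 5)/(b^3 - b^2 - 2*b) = (b - 5)/(b*(b - 2))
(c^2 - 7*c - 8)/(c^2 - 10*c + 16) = (c + 1)/(c - 2)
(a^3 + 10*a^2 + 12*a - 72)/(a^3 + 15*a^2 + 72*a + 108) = (a - 2)/(a + 3)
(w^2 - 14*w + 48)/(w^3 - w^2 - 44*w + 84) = (w - 8)/(w^2 + 5*w - 14)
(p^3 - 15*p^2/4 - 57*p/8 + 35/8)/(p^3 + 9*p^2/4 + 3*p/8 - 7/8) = (p - 5)/(p + 1)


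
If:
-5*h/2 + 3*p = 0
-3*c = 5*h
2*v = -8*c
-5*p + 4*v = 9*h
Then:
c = 0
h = 0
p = 0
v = 0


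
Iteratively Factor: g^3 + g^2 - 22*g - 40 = (g + 2)*(g^2 - g - 20) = (g + 2)*(g + 4)*(g - 5)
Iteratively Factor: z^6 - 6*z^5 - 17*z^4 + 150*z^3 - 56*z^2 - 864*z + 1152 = (z - 4)*(z^5 - 2*z^4 - 25*z^3 + 50*z^2 + 144*z - 288) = (z - 4)^2*(z^4 + 2*z^3 - 17*z^2 - 18*z + 72) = (z - 4)^2*(z - 2)*(z^3 + 4*z^2 - 9*z - 36) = (z - 4)^2*(z - 2)*(z + 3)*(z^2 + z - 12) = (z - 4)^2*(z - 2)*(z + 3)*(z + 4)*(z - 3)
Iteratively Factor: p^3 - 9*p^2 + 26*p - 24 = (p - 3)*(p^2 - 6*p + 8) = (p - 3)*(p - 2)*(p - 4)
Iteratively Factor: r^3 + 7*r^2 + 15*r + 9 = (r + 3)*(r^2 + 4*r + 3) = (r + 1)*(r + 3)*(r + 3)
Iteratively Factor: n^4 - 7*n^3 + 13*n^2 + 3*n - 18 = (n - 2)*(n^3 - 5*n^2 + 3*n + 9) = (n - 3)*(n - 2)*(n^2 - 2*n - 3) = (n - 3)*(n - 2)*(n + 1)*(n - 3)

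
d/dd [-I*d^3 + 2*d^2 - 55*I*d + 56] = -3*I*d^2 + 4*d - 55*I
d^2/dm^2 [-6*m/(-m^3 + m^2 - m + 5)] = 12*(m*(3*m^2 - 2*m + 1)^2 + (-3*m^2 - m*(3*m - 1) + 2*m - 1)*(m^3 - m^2 + m - 5))/(m^3 - m^2 + m - 5)^3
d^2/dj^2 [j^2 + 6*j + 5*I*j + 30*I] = 2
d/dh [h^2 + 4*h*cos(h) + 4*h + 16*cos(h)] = -4*h*sin(h) + 2*h - 16*sin(h) + 4*cos(h) + 4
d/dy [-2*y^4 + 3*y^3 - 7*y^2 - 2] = y*(-8*y^2 + 9*y - 14)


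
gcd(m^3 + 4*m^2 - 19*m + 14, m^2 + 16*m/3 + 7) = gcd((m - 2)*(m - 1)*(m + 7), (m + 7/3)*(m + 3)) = 1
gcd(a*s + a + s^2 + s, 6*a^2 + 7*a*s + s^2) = a + s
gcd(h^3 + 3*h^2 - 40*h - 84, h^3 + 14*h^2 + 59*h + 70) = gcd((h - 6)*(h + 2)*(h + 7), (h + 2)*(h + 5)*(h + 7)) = h^2 + 9*h + 14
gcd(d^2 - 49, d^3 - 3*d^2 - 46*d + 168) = d + 7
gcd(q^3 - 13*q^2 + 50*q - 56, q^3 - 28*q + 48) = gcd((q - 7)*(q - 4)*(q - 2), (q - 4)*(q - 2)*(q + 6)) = q^2 - 6*q + 8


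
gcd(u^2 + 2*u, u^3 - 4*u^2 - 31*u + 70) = 1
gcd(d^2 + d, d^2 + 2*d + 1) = d + 1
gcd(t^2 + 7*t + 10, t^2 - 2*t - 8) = t + 2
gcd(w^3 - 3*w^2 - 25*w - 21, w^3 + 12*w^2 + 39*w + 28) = w + 1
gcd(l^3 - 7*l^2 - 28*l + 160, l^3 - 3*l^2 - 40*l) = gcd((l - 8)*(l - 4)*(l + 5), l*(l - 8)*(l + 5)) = l^2 - 3*l - 40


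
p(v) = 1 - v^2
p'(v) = -2*v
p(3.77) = -13.21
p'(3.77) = -7.54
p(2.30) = -4.29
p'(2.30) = -4.60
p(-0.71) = 0.50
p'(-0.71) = 1.42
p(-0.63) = 0.60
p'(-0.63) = 1.26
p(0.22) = 0.95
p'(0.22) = -0.44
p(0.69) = 0.52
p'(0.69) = -1.38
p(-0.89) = 0.21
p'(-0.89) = 1.78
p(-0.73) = 0.47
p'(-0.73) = 1.46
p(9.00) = -80.00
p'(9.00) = -18.00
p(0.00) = 1.00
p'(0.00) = 0.00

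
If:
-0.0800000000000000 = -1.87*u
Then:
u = 0.04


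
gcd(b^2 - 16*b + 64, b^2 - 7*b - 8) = b - 8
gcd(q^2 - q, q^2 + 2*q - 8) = 1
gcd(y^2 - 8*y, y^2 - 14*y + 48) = y - 8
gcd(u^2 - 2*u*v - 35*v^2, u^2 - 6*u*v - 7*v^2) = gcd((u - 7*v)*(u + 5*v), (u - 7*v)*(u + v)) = u - 7*v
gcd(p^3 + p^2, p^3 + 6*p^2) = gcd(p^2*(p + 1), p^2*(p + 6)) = p^2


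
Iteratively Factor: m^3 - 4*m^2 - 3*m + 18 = (m - 3)*(m^2 - m - 6) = (m - 3)*(m + 2)*(m - 3)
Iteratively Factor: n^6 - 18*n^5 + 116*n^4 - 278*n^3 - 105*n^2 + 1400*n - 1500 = (n - 5)*(n^5 - 13*n^4 + 51*n^3 - 23*n^2 - 220*n + 300) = (n - 5)^2*(n^4 - 8*n^3 + 11*n^2 + 32*n - 60) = (n - 5)^2*(n - 2)*(n^3 - 6*n^2 - n + 30) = (n - 5)^2*(n - 2)*(n + 2)*(n^2 - 8*n + 15) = (n - 5)^2*(n - 3)*(n - 2)*(n + 2)*(n - 5)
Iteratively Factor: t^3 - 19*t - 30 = (t - 5)*(t^2 + 5*t + 6) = (t - 5)*(t + 3)*(t + 2)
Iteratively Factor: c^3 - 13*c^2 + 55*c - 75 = (c - 3)*(c^2 - 10*c + 25) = (c - 5)*(c - 3)*(c - 5)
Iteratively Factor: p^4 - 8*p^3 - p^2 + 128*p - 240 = (p + 4)*(p^3 - 12*p^2 + 47*p - 60) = (p - 4)*(p + 4)*(p^2 - 8*p + 15) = (p - 4)*(p - 3)*(p + 4)*(p - 5)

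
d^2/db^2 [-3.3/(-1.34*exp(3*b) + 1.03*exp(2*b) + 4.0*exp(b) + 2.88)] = ((-39.798*exp(2*b) + 13.596*exp(b) + 13.2)*(-1.34*exp(3*b) + 1.03*exp(2*b) + 4.0*exp(b) + 2.88) - 3.3*(-8.04*exp(2*b) + 4.12*exp(b) + 8.0)*(-4.02*exp(2*b) + 2.06*exp(b) + 4.0)*exp(b))*exp(b)/(-1.34*exp(3*b) + 1.03*exp(2*b) + 4.0*exp(b) + 2.88)^3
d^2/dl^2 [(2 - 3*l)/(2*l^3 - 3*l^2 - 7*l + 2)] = 2*(-36*l^5 + 102*l^4 - 165*l^3 + 42*l^2 + 48*l + 68)/(8*l^9 - 36*l^8 - 30*l^7 + 249*l^6 + 33*l^5 - 555*l^4 - 67*l^3 + 258*l^2 - 84*l + 8)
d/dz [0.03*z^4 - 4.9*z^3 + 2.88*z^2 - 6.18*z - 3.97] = 0.12*z^3 - 14.7*z^2 + 5.76*z - 6.18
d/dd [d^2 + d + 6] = 2*d + 1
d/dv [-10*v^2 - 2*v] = -20*v - 2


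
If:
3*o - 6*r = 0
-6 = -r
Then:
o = 12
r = 6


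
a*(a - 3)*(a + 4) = a^3 + a^2 - 12*a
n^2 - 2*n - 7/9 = (n - 7/3)*(n + 1/3)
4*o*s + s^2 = s*(4*o + s)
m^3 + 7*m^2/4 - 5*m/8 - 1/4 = (m - 1/2)*(m + 1/4)*(m + 2)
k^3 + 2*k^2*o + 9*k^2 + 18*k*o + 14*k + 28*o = (k + 2)*(k + 7)*(k + 2*o)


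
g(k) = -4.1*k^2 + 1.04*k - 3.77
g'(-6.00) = 50.24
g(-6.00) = -157.61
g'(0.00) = 1.04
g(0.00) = -3.77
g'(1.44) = -10.77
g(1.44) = -10.77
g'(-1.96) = 17.11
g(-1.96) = -21.56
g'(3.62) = -28.64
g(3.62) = -53.73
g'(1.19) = -8.72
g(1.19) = -8.34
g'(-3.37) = 28.67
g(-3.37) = -53.84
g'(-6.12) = 51.22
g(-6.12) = -163.70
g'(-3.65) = 30.97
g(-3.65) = -62.19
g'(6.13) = -49.23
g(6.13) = -151.46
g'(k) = 1.04 - 8.2*k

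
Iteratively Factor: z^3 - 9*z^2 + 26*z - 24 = (z - 4)*(z^2 - 5*z + 6) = (z - 4)*(z - 2)*(z - 3)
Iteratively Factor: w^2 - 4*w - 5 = (w - 5)*(w + 1)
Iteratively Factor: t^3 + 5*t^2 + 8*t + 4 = (t + 1)*(t^2 + 4*t + 4) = (t + 1)*(t + 2)*(t + 2)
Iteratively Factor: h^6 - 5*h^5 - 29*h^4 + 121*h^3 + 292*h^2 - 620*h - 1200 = (h + 4)*(h^5 - 9*h^4 + 7*h^3 + 93*h^2 - 80*h - 300) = (h - 3)*(h + 4)*(h^4 - 6*h^3 - 11*h^2 + 60*h + 100) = (h - 5)*(h - 3)*(h + 4)*(h^3 - h^2 - 16*h - 20) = (h - 5)*(h - 3)*(h + 2)*(h + 4)*(h^2 - 3*h - 10) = (h - 5)*(h - 3)*(h + 2)^2*(h + 4)*(h - 5)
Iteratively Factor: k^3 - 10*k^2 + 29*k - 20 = (k - 1)*(k^2 - 9*k + 20) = (k - 4)*(k - 1)*(k - 5)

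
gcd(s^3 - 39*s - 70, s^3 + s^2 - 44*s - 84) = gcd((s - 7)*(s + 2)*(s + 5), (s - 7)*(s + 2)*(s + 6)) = s^2 - 5*s - 14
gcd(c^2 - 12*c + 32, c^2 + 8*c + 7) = 1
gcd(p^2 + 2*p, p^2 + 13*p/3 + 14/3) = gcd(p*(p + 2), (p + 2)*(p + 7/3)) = p + 2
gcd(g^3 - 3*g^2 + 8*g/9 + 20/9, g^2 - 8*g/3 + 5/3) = g - 5/3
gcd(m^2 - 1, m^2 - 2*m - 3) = m + 1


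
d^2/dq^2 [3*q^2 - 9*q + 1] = 6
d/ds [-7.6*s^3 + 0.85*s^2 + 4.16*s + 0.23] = -22.8*s^2 + 1.7*s + 4.16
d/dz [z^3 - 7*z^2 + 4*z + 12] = 3*z^2 - 14*z + 4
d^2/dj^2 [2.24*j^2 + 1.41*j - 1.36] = 4.48000000000000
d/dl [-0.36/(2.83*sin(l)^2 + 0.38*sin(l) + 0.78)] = (2.0376*sin(l) + 0.1368)*cos(l)/(2.83*sin(l)^2 + 0.38*sin(l) + 0.78)^2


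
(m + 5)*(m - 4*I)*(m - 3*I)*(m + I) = m^4 + 5*m^3 - 6*I*m^3 - 5*m^2 - 30*I*m^2 - 25*m - 12*I*m - 60*I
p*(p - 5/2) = p^2 - 5*p/2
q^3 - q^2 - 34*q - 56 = (q - 7)*(q + 2)*(q + 4)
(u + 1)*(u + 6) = u^2 + 7*u + 6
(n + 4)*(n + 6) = n^2 + 10*n + 24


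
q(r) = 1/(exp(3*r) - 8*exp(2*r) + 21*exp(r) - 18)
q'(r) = (-3*exp(3*r) + 16*exp(2*r) - 21*exp(r))/(exp(3*r) - 8*exp(2*r) + 21*exp(r) - 18)^2 = (-3*exp(2*r) + 16*exp(r) - 21)*exp(r)/(exp(3*r) - 8*exp(2*r) + 21*exp(r) - 18)^2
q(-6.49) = -0.06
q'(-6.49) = -0.00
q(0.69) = -157.14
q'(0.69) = -50474.93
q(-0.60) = -0.11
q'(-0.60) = -0.09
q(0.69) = -157.14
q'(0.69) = -50474.93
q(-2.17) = -0.06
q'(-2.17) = -0.01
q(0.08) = -0.30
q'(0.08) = -0.69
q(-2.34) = -0.06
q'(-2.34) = -0.01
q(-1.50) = -0.07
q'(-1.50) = -0.02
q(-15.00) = -0.06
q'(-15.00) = 0.00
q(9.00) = 0.00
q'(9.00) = 0.00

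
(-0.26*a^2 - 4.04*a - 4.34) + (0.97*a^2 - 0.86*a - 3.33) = 0.71*a^2 - 4.9*a - 7.67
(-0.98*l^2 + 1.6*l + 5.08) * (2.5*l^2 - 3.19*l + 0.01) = -2.45*l^4 + 7.1262*l^3 + 7.5862*l^2 - 16.1892*l + 0.0508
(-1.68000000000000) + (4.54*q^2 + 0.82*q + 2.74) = 4.54*q^2 + 0.82*q + 1.06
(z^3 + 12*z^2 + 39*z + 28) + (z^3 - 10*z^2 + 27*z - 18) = 2*z^3 + 2*z^2 + 66*z + 10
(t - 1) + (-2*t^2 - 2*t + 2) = -2*t^2 - t + 1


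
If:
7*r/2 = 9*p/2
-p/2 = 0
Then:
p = 0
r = 0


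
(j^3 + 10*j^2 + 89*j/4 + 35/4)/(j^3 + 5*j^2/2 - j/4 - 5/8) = 2*(j + 7)/(2*j - 1)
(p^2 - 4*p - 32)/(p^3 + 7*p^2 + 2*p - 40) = (p - 8)/(p^2 + 3*p - 10)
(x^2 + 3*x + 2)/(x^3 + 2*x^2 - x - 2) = 1/(x - 1)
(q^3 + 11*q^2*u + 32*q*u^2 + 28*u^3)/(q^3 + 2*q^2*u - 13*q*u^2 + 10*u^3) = (q^3 + 11*q^2*u + 32*q*u^2 + 28*u^3)/(q^3 + 2*q^2*u - 13*q*u^2 + 10*u^3)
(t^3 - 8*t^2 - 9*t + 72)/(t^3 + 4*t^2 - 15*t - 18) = (t^2 - 5*t - 24)/(t^2 + 7*t + 6)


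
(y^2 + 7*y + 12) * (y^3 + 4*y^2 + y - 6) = y^5 + 11*y^4 + 41*y^3 + 49*y^2 - 30*y - 72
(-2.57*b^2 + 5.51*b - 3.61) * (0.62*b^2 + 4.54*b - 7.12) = -1.5934*b^4 - 8.2516*b^3 + 41.0756*b^2 - 55.6206*b + 25.7032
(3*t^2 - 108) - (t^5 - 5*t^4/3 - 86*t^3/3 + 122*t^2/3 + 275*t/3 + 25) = -t^5 + 5*t^4/3 + 86*t^3/3 - 113*t^2/3 - 275*t/3 - 133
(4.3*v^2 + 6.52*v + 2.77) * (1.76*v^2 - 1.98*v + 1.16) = 7.568*v^4 + 2.9612*v^3 - 3.0464*v^2 + 2.0786*v + 3.2132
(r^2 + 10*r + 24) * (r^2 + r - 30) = r^4 + 11*r^3 + 4*r^2 - 276*r - 720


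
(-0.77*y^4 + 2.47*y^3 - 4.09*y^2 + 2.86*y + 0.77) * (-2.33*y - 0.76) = 1.7941*y^5 - 5.1699*y^4 + 7.6525*y^3 - 3.5554*y^2 - 3.9677*y - 0.5852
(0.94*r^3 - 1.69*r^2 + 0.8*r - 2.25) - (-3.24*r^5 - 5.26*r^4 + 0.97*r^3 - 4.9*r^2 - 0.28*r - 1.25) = 3.24*r^5 + 5.26*r^4 - 0.03*r^3 + 3.21*r^2 + 1.08*r - 1.0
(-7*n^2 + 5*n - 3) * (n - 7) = -7*n^3 + 54*n^2 - 38*n + 21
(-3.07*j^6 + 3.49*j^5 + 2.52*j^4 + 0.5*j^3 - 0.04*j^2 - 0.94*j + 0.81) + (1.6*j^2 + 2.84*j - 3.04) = -3.07*j^6 + 3.49*j^5 + 2.52*j^4 + 0.5*j^3 + 1.56*j^2 + 1.9*j - 2.23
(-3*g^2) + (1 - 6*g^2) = 1 - 9*g^2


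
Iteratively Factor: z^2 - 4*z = (z - 4)*(z)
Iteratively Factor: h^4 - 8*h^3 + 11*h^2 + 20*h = (h + 1)*(h^3 - 9*h^2 + 20*h) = (h - 5)*(h + 1)*(h^2 - 4*h) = h*(h - 5)*(h + 1)*(h - 4)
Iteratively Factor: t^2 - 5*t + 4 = (t - 4)*(t - 1)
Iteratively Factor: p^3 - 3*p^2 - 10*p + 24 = (p - 2)*(p^2 - p - 12) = (p - 4)*(p - 2)*(p + 3)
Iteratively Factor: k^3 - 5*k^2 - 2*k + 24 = (k + 2)*(k^2 - 7*k + 12) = (k - 3)*(k + 2)*(k - 4)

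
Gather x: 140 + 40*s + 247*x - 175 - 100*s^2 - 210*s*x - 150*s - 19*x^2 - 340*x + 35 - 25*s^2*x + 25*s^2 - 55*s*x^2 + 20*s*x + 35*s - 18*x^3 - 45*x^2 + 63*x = -75*s^2 - 75*s - 18*x^3 + x^2*(-55*s - 64) + x*(-25*s^2 - 190*s - 30)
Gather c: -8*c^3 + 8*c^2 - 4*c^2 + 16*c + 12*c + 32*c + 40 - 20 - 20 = -8*c^3 + 4*c^2 + 60*c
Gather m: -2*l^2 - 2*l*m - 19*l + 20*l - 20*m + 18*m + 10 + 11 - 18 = -2*l^2 + l + m*(-2*l - 2) + 3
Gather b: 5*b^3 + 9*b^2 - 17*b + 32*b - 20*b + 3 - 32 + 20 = 5*b^3 + 9*b^2 - 5*b - 9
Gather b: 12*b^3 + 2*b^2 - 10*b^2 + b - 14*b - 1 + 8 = 12*b^3 - 8*b^2 - 13*b + 7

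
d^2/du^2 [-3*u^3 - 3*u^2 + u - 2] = -18*u - 6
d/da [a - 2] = 1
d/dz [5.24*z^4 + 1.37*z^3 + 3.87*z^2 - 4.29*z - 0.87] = 20.96*z^3 + 4.11*z^2 + 7.74*z - 4.29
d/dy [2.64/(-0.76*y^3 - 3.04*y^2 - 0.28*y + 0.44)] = (6.0192*y^2 + 16.0512*y + 0.7392)/(0.76*y^3 + 3.04*y^2 + 0.28*y - 0.44)^2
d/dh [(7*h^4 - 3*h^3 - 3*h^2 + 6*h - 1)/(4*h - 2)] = (42*h^4 - 40*h^3 + 3*h^2 + 6*h - 4)/(2*(4*h^2 - 4*h + 1))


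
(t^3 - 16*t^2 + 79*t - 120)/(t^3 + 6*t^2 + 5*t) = (t^3 - 16*t^2 + 79*t - 120)/(t*(t^2 + 6*t + 5))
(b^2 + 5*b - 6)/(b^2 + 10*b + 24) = (b - 1)/(b + 4)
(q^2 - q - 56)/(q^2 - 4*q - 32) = (q + 7)/(q + 4)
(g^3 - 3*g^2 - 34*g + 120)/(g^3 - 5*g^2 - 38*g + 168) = (g - 5)/(g - 7)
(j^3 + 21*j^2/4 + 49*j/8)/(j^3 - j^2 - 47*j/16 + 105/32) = 4*j*(2*j + 7)/(8*j^2 - 22*j + 15)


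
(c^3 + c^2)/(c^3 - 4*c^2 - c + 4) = c^2/(c^2 - 5*c + 4)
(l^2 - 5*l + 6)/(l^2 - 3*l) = (l - 2)/l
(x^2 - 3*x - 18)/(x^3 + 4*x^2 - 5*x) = (x^2 - 3*x - 18)/(x*(x^2 + 4*x - 5))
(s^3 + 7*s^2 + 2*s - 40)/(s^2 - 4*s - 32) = (s^2 + 3*s - 10)/(s - 8)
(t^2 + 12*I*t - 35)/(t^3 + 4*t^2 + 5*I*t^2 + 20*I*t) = (t + 7*I)/(t*(t + 4))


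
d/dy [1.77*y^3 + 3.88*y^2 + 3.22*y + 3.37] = 5.31*y^2 + 7.76*y + 3.22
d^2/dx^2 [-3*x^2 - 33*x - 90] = -6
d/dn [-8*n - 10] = -8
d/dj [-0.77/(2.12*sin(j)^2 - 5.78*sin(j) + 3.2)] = (3.2648*sin(j) - 4.4506)*cos(j)/(2.12*sin(j)^2 - 5.78*sin(j) + 3.2)^2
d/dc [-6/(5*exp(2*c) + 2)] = 60*exp(2*c)/(5*exp(2*c) + 2)^2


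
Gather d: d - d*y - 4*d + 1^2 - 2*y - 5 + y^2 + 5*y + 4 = d*(-y - 3) + y^2 + 3*y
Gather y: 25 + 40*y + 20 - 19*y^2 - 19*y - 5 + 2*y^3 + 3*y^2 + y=2*y^3 - 16*y^2 + 22*y + 40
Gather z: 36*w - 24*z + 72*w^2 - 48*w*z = 72*w^2 + 36*w + z*(-48*w - 24)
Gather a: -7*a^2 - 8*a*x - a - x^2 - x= -7*a^2 + a*(-8*x - 1) - x^2 - x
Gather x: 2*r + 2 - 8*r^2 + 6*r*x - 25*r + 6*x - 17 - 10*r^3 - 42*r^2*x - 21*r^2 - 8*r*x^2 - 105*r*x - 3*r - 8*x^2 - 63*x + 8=-10*r^3 - 29*r^2 - 26*r + x^2*(-8*r - 8) + x*(-42*r^2 - 99*r - 57) - 7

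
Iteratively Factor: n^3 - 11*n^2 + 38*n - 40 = (n - 5)*(n^2 - 6*n + 8) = (n - 5)*(n - 4)*(n - 2)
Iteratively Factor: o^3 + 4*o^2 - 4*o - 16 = (o + 4)*(o^2 - 4) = (o + 2)*(o + 4)*(o - 2)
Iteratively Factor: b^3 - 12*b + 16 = (b + 4)*(b^2 - 4*b + 4) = (b - 2)*(b + 4)*(b - 2)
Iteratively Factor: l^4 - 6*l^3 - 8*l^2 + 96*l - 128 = (l - 4)*(l^3 - 2*l^2 - 16*l + 32) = (l - 4)^2*(l^2 + 2*l - 8) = (l - 4)^2*(l + 4)*(l - 2)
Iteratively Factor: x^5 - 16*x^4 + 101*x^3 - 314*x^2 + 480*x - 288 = (x - 3)*(x^4 - 13*x^3 + 62*x^2 - 128*x + 96) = (x - 4)*(x - 3)*(x^3 - 9*x^2 + 26*x - 24) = (x - 4)*(x - 3)*(x - 2)*(x^2 - 7*x + 12) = (x - 4)*(x - 3)^2*(x - 2)*(x - 4)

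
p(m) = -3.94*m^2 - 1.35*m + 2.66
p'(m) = -7.88*m - 1.35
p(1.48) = -7.97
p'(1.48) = -13.01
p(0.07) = 2.55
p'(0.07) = -1.90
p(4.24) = -73.90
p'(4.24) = -34.76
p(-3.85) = -50.54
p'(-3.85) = 28.99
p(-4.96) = -87.57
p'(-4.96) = 37.73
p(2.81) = -32.24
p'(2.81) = -23.49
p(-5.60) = -113.34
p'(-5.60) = 42.78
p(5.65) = -130.74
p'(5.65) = -45.87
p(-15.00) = -863.59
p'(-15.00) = 116.85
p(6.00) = -147.28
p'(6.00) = -48.63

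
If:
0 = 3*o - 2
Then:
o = 2/3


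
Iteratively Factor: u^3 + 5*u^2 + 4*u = (u)*(u^2 + 5*u + 4) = u*(u + 1)*(u + 4)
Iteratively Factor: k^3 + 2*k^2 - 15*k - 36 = (k + 3)*(k^2 - k - 12) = (k + 3)^2*(k - 4)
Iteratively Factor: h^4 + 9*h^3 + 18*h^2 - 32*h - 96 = (h + 4)*(h^3 + 5*h^2 - 2*h - 24) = (h + 3)*(h + 4)*(h^2 + 2*h - 8) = (h - 2)*(h + 3)*(h + 4)*(h + 4)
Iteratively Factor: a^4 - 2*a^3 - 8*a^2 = (a)*(a^3 - 2*a^2 - 8*a) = a*(a - 4)*(a^2 + 2*a) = a^2*(a - 4)*(a + 2)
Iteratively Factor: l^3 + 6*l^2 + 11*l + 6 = (l + 2)*(l^2 + 4*l + 3) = (l + 2)*(l + 3)*(l + 1)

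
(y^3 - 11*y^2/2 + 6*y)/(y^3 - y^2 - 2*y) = (-y^2 + 11*y/2 - 6)/(-y^2 + y + 2)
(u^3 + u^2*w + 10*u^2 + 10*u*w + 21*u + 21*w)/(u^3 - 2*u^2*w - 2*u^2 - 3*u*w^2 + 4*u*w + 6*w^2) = (u^2 + 10*u + 21)/(u^2 - 3*u*w - 2*u + 6*w)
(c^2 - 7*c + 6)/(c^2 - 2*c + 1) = (c - 6)/(c - 1)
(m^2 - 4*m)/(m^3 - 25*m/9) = 9*(m - 4)/(9*m^2 - 25)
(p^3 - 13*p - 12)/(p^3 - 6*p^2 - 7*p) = (p^2 - p - 12)/(p*(p - 7))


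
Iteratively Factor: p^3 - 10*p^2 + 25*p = (p)*(p^2 - 10*p + 25) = p*(p - 5)*(p - 5)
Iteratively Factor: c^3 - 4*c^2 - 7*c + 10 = (c - 5)*(c^2 + c - 2) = (c - 5)*(c + 2)*(c - 1)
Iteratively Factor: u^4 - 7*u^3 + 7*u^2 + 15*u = (u + 1)*(u^3 - 8*u^2 + 15*u) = (u - 3)*(u + 1)*(u^2 - 5*u) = (u - 5)*(u - 3)*(u + 1)*(u)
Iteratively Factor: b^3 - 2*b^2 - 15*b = (b)*(b^2 - 2*b - 15) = b*(b - 5)*(b + 3)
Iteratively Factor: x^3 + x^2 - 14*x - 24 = (x + 2)*(x^2 - x - 12) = (x - 4)*(x + 2)*(x + 3)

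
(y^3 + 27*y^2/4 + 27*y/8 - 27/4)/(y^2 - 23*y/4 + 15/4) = (y^2 + 15*y/2 + 9)/(y - 5)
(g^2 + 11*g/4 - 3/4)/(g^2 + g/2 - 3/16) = 4*(g + 3)/(4*g + 3)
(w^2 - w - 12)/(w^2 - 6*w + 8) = (w + 3)/(w - 2)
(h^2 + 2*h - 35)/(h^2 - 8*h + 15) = (h + 7)/(h - 3)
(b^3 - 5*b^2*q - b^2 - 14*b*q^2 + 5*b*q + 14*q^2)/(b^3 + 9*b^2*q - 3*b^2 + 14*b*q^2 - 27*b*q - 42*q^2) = (b^2 - 7*b*q - b + 7*q)/(b^2 + 7*b*q - 3*b - 21*q)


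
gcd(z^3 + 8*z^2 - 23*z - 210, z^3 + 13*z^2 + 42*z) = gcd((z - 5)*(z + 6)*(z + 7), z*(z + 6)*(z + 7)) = z^2 + 13*z + 42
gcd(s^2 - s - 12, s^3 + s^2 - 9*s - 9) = s + 3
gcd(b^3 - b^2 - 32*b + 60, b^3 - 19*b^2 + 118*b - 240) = b - 5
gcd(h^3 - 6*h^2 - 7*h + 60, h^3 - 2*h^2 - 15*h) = h^2 - 2*h - 15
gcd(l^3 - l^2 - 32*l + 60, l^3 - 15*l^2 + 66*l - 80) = l^2 - 7*l + 10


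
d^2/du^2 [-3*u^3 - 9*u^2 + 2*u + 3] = -18*u - 18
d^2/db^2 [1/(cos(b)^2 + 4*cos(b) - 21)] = (-4*sin(b)^4 + 102*sin(b)^2 - 69*cos(b) - 3*cos(3*b) - 24)/((cos(b) - 3)^3*(cos(b) + 7)^3)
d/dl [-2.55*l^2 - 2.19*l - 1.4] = -5.1*l - 2.19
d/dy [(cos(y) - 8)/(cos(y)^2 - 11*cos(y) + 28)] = (cos(y)^2 - 16*cos(y) + 60)*sin(y)/(cos(y)^2 - 11*cos(y) + 28)^2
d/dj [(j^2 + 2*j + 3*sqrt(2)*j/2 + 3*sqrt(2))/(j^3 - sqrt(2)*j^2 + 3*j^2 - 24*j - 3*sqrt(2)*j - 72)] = (-(4*j + 4 + 3*sqrt(2))*(-j^3 - 3*j^2 + sqrt(2)*j^2 + 3*sqrt(2)*j + 24*j + 72) + (2*j^2 + 4*j + 3*sqrt(2)*j + 6*sqrt(2))*(-3*j^2 - 6*j + 2*sqrt(2)*j + 3*sqrt(2) + 24))/(2*(-j^3 - 3*j^2 + sqrt(2)*j^2 + 3*sqrt(2)*j + 24*j + 72)^2)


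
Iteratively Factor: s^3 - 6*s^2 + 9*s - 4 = (s - 4)*(s^2 - 2*s + 1) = (s - 4)*(s - 1)*(s - 1)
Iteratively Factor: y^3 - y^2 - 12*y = (y - 4)*(y^2 + 3*y) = y*(y - 4)*(y + 3)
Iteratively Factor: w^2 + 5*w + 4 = (w + 1)*(w + 4)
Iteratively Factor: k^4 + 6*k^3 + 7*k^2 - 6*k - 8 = (k + 2)*(k^3 + 4*k^2 - k - 4) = (k + 2)*(k + 4)*(k^2 - 1) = (k + 1)*(k + 2)*(k + 4)*(k - 1)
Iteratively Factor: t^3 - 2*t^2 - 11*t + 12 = (t - 1)*(t^2 - t - 12) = (t - 1)*(t + 3)*(t - 4)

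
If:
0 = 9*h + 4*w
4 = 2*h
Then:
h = 2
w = -9/2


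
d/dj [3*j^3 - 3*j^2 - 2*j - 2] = 9*j^2 - 6*j - 2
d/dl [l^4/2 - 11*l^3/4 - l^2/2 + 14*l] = 2*l^3 - 33*l^2/4 - l + 14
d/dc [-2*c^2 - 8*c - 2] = -4*c - 8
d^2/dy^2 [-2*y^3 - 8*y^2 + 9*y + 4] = -12*y - 16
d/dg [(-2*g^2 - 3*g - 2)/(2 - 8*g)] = (8*g^2 - 4*g - 11)/(2*(16*g^2 - 8*g + 1))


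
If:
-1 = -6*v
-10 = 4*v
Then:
No Solution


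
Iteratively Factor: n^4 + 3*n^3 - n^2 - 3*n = (n + 3)*(n^3 - n) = (n - 1)*(n + 3)*(n^2 + n) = (n - 1)*(n + 1)*(n + 3)*(n)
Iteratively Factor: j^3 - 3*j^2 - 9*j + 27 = (j - 3)*(j^2 - 9) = (j - 3)^2*(j + 3)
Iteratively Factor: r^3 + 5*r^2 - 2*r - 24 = (r - 2)*(r^2 + 7*r + 12) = (r - 2)*(r + 4)*(r + 3)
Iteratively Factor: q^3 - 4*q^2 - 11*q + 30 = (q - 5)*(q^2 + q - 6) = (q - 5)*(q + 3)*(q - 2)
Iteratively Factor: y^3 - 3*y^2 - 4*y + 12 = (y - 3)*(y^2 - 4) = (y - 3)*(y + 2)*(y - 2)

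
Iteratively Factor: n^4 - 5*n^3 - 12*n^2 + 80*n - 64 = (n - 4)*(n^3 - n^2 - 16*n + 16) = (n - 4)*(n + 4)*(n^2 - 5*n + 4) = (n - 4)^2*(n + 4)*(n - 1)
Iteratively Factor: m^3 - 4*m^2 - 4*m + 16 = (m - 2)*(m^2 - 2*m - 8) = (m - 2)*(m + 2)*(m - 4)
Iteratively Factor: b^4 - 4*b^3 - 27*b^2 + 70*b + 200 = (b + 2)*(b^3 - 6*b^2 - 15*b + 100) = (b - 5)*(b + 2)*(b^2 - b - 20) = (b - 5)*(b + 2)*(b + 4)*(b - 5)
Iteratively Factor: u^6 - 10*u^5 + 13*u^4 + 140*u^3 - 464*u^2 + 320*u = (u - 1)*(u^5 - 9*u^4 + 4*u^3 + 144*u^2 - 320*u) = (u - 4)*(u - 1)*(u^4 - 5*u^3 - 16*u^2 + 80*u) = u*(u - 4)*(u - 1)*(u^3 - 5*u^2 - 16*u + 80) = u*(u - 5)*(u - 4)*(u - 1)*(u^2 - 16) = u*(u - 5)*(u - 4)^2*(u - 1)*(u + 4)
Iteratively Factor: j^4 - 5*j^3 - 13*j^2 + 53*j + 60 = (j - 5)*(j^3 - 13*j - 12) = (j - 5)*(j + 3)*(j^2 - 3*j - 4) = (j - 5)*(j - 4)*(j + 3)*(j + 1)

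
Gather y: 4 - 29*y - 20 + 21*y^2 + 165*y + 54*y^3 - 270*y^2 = 54*y^3 - 249*y^2 + 136*y - 16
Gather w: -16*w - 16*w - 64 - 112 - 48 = -32*w - 224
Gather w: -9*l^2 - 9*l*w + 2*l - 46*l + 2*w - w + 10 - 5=-9*l^2 - 44*l + w*(1 - 9*l) + 5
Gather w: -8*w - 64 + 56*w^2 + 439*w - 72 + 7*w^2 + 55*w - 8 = 63*w^2 + 486*w - 144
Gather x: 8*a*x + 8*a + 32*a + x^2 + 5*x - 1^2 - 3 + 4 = 40*a + x^2 + x*(8*a + 5)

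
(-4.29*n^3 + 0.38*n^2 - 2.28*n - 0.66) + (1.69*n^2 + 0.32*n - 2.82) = -4.29*n^3 + 2.07*n^2 - 1.96*n - 3.48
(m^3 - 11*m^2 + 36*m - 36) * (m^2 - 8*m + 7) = m^5 - 19*m^4 + 131*m^3 - 401*m^2 + 540*m - 252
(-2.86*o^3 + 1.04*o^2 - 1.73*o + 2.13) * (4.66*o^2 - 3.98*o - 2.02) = -13.3276*o^5 + 16.2292*o^4 - 6.4238*o^3 + 14.7104*o^2 - 4.9828*o - 4.3026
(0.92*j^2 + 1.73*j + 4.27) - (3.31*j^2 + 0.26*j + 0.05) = -2.39*j^2 + 1.47*j + 4.22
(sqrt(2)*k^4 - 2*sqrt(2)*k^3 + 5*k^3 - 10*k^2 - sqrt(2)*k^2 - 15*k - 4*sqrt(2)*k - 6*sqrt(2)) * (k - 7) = sqrt(2)*k^5 - 9*sqrt(2)*k^4 + 5*k^4 - 45*k^3 + 13*sqrt(2)*k^3 + 3*sqrt(2)*k^2 + 55*k^2 + 22*sqrt(2)*k + 105*k + 42*sqrt(2)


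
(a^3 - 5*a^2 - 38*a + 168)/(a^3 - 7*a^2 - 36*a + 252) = (a - 4)/(a - 6)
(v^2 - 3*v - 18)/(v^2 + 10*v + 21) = (v - 6)/(v + 7)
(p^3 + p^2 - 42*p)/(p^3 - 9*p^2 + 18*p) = (p + 7)/(p - 3)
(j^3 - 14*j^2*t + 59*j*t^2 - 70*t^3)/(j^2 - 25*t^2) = (j^2 - 9*j*t + 14*t^2)/(j + 5*t)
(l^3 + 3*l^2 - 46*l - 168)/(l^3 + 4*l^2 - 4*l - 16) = (l^2 - l - 42)/(l^2 - 4)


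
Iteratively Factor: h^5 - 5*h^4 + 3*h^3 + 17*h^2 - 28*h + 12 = (h - 2)*(h^4 - 3*h^3 - 3*h^2 + 11*h - 6) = (h - 2)*(h - 1)*(h^3 - 2*h^2 - 5*h + 6) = (h - 3)*(h - 2)*(h - 1)*(h^2 + h - 2) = (h - 3)*(h - 2)*(h - 1)*(h + 2)*(h - 1)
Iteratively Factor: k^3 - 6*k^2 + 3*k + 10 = (k - 5)*(k^2 - k - 2) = (k - 5)*(k - 2)*(k + 1)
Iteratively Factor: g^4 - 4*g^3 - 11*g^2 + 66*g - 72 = (g - 3)*(g^3 - g^2 - 14*g + 24) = (g - 3)^2*(g^2 + 2*g - 8) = (g - 3)^2*(g + 4)*(g - 2)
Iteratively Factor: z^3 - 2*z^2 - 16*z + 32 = (z + 4)*(z^2 - 6*z + 8) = (z - 4)*(z + 4)*(z - 2)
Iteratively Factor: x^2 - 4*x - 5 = (x + 1)*(x - 5)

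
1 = 1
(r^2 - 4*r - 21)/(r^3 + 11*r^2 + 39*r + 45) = (r - 7)/(r^2 + 8*r + 15)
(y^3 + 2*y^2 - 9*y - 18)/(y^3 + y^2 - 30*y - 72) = (y^2 - y - 6)/(y^2 - 2*y - 24)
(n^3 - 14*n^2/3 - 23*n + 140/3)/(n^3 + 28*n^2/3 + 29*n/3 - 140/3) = (n - 7)/(n + 7)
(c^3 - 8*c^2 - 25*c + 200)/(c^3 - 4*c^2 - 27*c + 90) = (c^2 - 13*c + 40)/(c^2 - 9*c + 18)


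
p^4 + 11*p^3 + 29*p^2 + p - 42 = (p - 1)*(p + 2)*(p + 3)*(p + 7)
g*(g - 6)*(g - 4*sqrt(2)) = g^3 - 6*g^2 - 4*sqrt(2)*g^2 + 24*sqrt(2)*g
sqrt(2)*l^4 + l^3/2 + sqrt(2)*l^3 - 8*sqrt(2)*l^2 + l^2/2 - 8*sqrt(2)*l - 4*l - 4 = (l + 1)*(l - 2*sqrt(2))*(l + 2*sqrt(2))*(sqrt(2)*l + 1/2)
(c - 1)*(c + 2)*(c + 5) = c^3 + 6*c^2 + 3*c - 10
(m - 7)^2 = m^2 - 14*m + 49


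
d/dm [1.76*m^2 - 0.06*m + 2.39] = 3.52*m - 0.06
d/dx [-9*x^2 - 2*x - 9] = -18*x - 2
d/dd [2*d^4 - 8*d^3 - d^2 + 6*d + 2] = 8*d^3 - 24*d^2 - 2*d + 6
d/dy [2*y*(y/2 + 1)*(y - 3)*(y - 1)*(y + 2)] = 5*y^4 - 27*y^2 - 8*y + 12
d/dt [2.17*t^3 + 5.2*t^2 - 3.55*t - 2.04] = 6.51*t^2 + 10.4*t - 3.55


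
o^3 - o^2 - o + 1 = (o - 1)^2*(o + 1)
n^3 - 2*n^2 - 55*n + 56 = (n - 8)*(n - 1)*(n + 7)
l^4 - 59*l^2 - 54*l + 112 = (l - 8)*(l - 1)*(l + 2)*(l + 7)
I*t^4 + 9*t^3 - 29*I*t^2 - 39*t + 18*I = (t - 3*I)^2*(t - 2*I)*(I*t + 1)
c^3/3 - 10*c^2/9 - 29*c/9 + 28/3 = (c/3 + 1)*(c - 4)*(c - 7/3)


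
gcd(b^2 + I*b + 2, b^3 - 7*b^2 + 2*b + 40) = 1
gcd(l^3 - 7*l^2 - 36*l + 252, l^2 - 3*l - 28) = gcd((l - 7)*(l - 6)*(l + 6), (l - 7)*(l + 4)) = l - 7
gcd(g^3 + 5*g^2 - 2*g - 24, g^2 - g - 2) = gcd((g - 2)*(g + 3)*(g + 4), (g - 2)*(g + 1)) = g - 2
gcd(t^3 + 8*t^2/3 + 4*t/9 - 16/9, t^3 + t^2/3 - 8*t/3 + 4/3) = t^2 + 4*t/3 - 4/3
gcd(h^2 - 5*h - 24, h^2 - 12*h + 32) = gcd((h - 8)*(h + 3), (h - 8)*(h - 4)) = h - 8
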